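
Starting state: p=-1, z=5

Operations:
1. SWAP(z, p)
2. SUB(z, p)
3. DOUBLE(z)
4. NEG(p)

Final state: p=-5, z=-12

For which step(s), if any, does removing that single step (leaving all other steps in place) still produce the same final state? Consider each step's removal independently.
None - removing any single step changes the final result

Testing removal of each single step:
Without step 1: final = p=1, z=12 (different)
Without step 2: final = p=-5, z=-2 (different)
Without step 3: final = p=-5, z=-6 (different)
Without step 4: final = p=5, z=-12 (different)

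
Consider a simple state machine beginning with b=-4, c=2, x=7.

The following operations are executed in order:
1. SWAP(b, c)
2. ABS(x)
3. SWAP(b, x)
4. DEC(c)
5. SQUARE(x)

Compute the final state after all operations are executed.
{b: 7, c: -5, x: 4}

Step-by-step execution:
Initial: b=-4, c=2, x=7
After step 1 (SWAP(b, c)): b=2, c=-4, x=7
After step 2 (ABS(x)): b=2, c=-4, x=7
After step 3 (SWAP(b, x)): b=7, c=-4, x=2
After step 4 (DEC(c)): b=7, c=-5, x=2
After step 5 (SQUARE(x)): b=7, c=-5, x=4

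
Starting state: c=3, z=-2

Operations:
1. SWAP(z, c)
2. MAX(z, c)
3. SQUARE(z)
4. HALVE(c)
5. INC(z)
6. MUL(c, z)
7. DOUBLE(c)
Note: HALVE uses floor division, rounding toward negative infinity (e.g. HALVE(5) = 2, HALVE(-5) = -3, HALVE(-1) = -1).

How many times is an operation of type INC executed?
1

Counting INC operations:
Step 5: INC(z) ← INC
Total: 1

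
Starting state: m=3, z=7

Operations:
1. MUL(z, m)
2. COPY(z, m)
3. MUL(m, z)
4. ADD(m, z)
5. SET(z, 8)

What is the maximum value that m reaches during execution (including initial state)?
12

Values of m at each step:
Initial: m = 3
After step 1: m = 3
After step 2: m = 3
After step 3: m = 9
After step 4: m = 12 ← maximum
After step 5: m = 12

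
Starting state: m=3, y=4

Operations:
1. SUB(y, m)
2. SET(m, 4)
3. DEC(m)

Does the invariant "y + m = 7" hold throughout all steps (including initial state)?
No, violated after step 1

The invariant is violated after step 1.

State at each step:
Initial: m=3, y=4
After step 1: m=3, y=1
After step 2: m=4, y=1
After step 3: m=3, y=1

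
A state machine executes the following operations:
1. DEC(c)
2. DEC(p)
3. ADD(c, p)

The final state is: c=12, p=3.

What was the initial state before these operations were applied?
c=10, p=4

Working backwards:
Final state: c=12, p=3
Before step 3 (ADD(c, p)): c=9, p=3
Before step 2 (DEC(p)): c=9, p=4
Before step 1 (DEC(c)): c=10, p=4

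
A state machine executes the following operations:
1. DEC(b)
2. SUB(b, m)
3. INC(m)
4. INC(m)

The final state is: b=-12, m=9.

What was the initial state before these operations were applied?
b=-4, m=7

Working backwards:
Final state: b=-12, m=9
Before step 4 (INC(m)): b=-12, m=8
Before step 3 (INC(m)): b=-12, m=7
Before step 2 (SUB(b, m)): b=-5, m=7
Before step 1 (DEC(b)): b=-4, m=7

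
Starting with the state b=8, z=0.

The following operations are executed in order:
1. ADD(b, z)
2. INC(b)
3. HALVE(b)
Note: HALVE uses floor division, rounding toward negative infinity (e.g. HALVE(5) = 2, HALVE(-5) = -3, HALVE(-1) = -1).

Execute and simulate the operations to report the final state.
{b: 4, z: 0}

Step-by-step execution:
Initial: b=8, z=0
After step 1 (ADD(b, z)): b=8, z=0
After step 2 (INC(b)): b=9, z=0
After step 3 (HALVE(b)): b=4, z=0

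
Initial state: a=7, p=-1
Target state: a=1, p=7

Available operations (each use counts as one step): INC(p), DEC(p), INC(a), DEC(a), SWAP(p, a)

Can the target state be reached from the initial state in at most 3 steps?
Yes

Path (3 steps): INC(p) → INC(p) → SWAP(p, a)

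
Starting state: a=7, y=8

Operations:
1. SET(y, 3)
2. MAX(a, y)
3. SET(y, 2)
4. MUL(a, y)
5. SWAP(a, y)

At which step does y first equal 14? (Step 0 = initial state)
Step 5

Tracing y:
Initial: y = 8
After step 1: y = 3
After step 2: y = 3
After step 3: y = 2
After step 4: y = 2
After step 5: y = 14 ← first occurrence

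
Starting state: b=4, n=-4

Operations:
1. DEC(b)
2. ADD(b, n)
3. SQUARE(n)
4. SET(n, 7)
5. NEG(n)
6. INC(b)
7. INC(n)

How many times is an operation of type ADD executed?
1

Counting ADD operations:
Step 2: ADD(b, n) ← ADD
Total: 1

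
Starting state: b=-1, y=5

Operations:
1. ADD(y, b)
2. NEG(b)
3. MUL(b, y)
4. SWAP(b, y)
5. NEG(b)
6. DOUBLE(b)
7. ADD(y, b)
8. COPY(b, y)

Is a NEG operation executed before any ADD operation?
No

First NEG: step 2
First ADD: step 1
Since 2 > 1, ADD comes first.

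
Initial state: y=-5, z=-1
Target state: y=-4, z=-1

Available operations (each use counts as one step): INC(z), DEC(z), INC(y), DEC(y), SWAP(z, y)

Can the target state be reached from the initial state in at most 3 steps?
Yes

Path (1 step): INC(y)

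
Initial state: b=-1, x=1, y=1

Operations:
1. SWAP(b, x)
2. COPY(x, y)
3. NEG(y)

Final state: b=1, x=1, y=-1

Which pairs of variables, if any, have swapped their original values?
(b, y)

Comparing initial and final values:
b: -1 → 1
y: 1 → -1
x: 1 → 1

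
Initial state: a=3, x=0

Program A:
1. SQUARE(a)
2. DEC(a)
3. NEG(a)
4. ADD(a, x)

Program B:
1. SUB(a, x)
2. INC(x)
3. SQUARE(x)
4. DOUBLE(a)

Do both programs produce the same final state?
No

Program A final state: a=-8, x=0
Program B final state: a=6, x=1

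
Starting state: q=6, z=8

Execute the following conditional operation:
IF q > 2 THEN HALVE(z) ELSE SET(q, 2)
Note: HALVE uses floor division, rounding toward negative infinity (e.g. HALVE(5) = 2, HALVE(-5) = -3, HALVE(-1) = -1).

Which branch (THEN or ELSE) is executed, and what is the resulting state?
Branch: THEN, Final state: q=6, z=4

Evaluating condition: q > 2
q = 6
Condition is True, so THEN branch executes
After HALVE(z): q=6, z=4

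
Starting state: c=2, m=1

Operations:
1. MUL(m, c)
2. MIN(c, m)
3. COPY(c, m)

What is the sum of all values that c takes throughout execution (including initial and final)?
8

Values of c at each step:
Initial: c = 2
After step 1: c = 2
After step 2: c = 2
After step 3: c = 2
Sum = 2 + 2 + 2 + 2 = 8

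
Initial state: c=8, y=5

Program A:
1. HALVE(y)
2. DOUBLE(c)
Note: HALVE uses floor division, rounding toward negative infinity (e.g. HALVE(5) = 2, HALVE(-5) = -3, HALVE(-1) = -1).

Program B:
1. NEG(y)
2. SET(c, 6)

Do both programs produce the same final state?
No

Program A final state: c=16, y=2
Program B final state: c=6, y=-5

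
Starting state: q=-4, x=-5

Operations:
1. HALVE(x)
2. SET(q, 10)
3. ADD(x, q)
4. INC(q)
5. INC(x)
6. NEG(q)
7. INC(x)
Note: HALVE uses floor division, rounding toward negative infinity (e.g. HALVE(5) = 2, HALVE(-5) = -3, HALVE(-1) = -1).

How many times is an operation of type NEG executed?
1

Counting NEG operations:
Step 6: NEG(q) ← NEG
Total: 1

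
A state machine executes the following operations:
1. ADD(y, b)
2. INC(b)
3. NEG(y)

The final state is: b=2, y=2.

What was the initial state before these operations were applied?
b=1, y=-3

Working backwards:
Final state: b=2, y=2
Before step 3 (NEG(y)): b=2, y=-2
Before step 2 (INC(b)): b=1, y=-2
Before step 1 (ADD(y, b)): b=1, y=-3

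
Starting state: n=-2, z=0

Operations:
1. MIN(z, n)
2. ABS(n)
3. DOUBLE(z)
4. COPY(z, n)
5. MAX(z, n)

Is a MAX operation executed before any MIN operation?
No

First MAX: step 5
First MIN: step 1
Since 5 > 1, MIN comes first.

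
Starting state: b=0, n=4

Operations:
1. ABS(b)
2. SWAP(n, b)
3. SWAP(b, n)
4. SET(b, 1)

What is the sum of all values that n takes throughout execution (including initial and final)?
16

Values of n at each step:
Initial: n = 4
After step 1: n = 4
After step 2: n = 0
After step 3: n = 4
After step 4: n = 4
Sum = 4 + 4 + 0 + 4 + 4 = 16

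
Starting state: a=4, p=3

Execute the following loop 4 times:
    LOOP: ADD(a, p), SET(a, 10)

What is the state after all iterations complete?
a=10, p=3

Iteration trace:
Start: a=4, p=3
After iteration 1: a=10, p=3
After iteration 2: a=10, p=3
After iteration 3: a=10, p=3
After iteration 4: a=10, p=3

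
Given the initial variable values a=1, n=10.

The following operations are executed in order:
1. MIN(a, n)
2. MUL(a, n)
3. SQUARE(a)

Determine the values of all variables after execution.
{a: 100, n: 10}

Step-by-step execution:
Initial: a=1, n=10
After step 1 (MIN(a, n)): a=1, n=10
After step 2 (MUL(a, n)): a=10, n=10
After step 3 (SQUARE(a)): a=100, n=10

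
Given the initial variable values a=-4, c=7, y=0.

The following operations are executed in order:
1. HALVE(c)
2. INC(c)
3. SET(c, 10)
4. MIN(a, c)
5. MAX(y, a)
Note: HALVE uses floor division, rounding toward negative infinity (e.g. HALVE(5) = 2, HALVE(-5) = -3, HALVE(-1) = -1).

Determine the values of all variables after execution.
{a: -4, c: 10, y: 0}

Step-by-step execution:
Initial: a=-4, c=7, y=0
After step 1 (HALVE(c)): a=-4, c=3, y=0
After step 2 (INC(c)): a=-4, c=4, y=0
After step 3 (SET(c, 10)): a=-4, c=10, y=0
After step 4 (MIN(a, c)): a=-4, c=10, y=0
After step 5 (MAX(y, a)): a=-4, c=10, y=0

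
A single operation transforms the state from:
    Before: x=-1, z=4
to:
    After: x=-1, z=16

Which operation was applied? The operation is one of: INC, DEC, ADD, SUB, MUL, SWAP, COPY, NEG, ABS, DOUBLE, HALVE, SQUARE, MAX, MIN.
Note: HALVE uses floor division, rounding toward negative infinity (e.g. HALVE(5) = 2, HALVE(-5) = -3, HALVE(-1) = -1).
SQUARE(z)

Analyzing the change:
Before: x=-1, z=4
After: x=-1, z=16
Variable z changed from 4 to 16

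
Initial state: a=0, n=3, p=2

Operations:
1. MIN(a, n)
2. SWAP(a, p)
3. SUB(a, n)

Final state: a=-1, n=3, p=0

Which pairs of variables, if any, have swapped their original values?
None

Comparing initial and final values:
p: 2 → 0
n: 3 → 3
a: 0 → -1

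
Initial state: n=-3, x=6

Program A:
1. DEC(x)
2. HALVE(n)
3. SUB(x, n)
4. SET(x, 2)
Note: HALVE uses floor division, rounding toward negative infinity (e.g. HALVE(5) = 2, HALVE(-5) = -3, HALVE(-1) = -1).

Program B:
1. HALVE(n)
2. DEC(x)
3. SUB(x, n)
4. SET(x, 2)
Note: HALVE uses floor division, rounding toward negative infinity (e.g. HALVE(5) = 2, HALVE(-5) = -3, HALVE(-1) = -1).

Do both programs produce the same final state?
Yes

Program A final state: n=-2, x=2
Program B final state: n=-2, x=2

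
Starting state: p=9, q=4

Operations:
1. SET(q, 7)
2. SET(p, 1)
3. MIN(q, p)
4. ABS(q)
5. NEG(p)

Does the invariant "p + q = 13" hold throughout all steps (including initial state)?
No, violated after step 1

The invariant is violated after step 1.

State at each step:
Initial: p=9, q=4
After step 1: p=9, q=7
After step 2: p=1, q=7
After step 3: p=1, q=1
After step 4: p=1, q=1
After step 5: p=-1, q=1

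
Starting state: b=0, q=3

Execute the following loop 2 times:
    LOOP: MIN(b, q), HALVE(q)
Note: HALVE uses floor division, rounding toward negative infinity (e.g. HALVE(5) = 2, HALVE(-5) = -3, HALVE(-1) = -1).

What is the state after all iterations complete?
b=0, q=0

Iteration trace:
Start: b=0, q=3
After iteration 1: b=0, q=1
After iteration 2: b=0, q=0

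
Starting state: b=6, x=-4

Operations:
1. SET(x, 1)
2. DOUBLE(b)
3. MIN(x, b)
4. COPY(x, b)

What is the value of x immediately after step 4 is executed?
x = 12

Tracing x through execution:
Initial: x = -4
After step 1 (SET(x, 1)): x = 1
After step 2 (DOUBLE(b)): x = 1
After step 3 (MIN(x, b)): x = 1
After step 4 (COPY(x, b)): x = 12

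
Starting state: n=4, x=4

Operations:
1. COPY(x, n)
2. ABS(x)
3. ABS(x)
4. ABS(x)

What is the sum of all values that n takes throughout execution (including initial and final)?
20

Values of n at each step:
Initial: n = 4
After step 1: n = 4
After step 2: n = 4
After step 3: n = 4
After step 4: n = 4
Sum = 4 + 4 + 4 + 4 + 4 = 20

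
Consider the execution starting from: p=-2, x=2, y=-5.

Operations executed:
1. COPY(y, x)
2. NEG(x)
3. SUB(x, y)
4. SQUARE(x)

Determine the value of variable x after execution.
x = 16

Tracing execution:
Step 1: COPY(y, x) → x = 2
Step 2: NEG(x) → x = -2
Step 3: SUB(x, y) → x = -4
Step 4: SQUARE(x) → x = 16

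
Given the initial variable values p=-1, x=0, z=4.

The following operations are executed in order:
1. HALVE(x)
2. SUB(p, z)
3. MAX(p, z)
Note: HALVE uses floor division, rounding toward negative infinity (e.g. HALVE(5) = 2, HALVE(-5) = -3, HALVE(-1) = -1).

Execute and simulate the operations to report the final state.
{p: 4, x: 0, z: 4}

Step-by-step execution:
Initial: p=-1, x=0, z=4
After step 1 (HALVE(x)): p=-1, x=0, z=4
After step 2 (SUB(p, z)): p=-5, x=0, z=4
After step 3 (MAX(p, z)): p=4, x=0, z=4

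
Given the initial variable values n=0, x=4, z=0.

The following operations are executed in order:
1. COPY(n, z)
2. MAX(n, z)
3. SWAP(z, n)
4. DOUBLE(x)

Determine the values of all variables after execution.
{n: 0, x: 8, z: 0}

Step-by-step execution:
Initial: n=0, x=4, z=0
After step 1 (COPY(n, z)): n=0, x=4, z=0
After step 2 (MAX(n, z)): n=0, x=4, z=0
After step 3 (SWAP(z, n)): n=0, x=4, z=0
After step 4 (DOUBLE(x)): n=0, x=8, z=0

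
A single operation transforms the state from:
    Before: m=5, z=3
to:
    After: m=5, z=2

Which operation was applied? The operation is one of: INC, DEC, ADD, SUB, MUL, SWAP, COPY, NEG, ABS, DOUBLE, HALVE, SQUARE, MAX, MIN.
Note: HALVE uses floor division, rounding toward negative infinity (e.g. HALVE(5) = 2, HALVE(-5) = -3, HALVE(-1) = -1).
DEC(z)

Analyzing the change:
Before: m=5, z=3
After: m=5, z=2
Variable z changed from 3 to 2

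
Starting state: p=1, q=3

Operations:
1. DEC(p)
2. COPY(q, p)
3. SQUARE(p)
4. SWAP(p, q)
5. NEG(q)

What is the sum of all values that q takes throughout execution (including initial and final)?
6

Values of q at each step:
Initial: q = 3
After step 1: q = 3
After step 2: q = 0
After step 3: q = 0
After step 4: q = 0
After step 5: q = 0
Sum = 3 + 3 + 0 + 0 + 0 + 0 = 6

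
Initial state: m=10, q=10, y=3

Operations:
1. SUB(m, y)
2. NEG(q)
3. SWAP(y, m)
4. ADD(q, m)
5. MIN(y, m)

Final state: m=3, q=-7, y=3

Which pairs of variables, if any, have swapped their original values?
None

Comparing initial and final values:
m: 10 → 3
q: 10 → -7
y: 3 → 3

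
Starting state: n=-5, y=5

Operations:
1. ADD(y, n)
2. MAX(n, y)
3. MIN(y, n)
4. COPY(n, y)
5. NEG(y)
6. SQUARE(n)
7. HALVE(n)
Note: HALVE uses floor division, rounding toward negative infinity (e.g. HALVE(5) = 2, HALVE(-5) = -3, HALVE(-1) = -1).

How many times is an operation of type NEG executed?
1

Counting NEG operations:
Step 5: NEG(y) ← NEG
Total: 1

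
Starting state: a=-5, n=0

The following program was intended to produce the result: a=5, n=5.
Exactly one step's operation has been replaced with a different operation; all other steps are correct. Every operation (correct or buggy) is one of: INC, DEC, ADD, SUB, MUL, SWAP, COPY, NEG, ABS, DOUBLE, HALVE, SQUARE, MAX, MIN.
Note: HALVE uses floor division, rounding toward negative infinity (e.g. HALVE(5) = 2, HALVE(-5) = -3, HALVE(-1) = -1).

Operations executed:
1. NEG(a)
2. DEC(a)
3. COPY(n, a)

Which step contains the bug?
Step 2

Trace with buggy code:
Initial: a=-5, n=0
After step 1: a=5, n=0
After step 2: a=4, n=0
After step 3: a=4, n=4
Actual final a=4, n=4 ≠ expected a=5, n=5.
Step 2 is the only position where a single-operation replacement can produce the expected result.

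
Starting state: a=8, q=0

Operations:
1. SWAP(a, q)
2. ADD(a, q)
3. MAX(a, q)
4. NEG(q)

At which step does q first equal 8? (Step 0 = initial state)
Step 1

Tracing q:
Initial: q = 0
After step 1: q = 8 ← first occurrence
After step 2: q = 8
After step 3: q = 8
After step 4: q = -8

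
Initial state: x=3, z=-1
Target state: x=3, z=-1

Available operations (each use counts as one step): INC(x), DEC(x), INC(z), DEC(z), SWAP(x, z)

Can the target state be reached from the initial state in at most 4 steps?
Yes

Path (0 steps): 0 steps (already at target)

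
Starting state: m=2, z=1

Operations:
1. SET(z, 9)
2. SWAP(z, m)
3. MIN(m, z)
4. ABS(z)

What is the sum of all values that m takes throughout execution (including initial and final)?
17

Values of m at each step:
Initial: m = 2
After step 1: m = 2
After step 2: m = 9
After step 3: m = 2
After step 4: m = 2
Sum = 2 + 2 + 9 + 2 + 2 = 17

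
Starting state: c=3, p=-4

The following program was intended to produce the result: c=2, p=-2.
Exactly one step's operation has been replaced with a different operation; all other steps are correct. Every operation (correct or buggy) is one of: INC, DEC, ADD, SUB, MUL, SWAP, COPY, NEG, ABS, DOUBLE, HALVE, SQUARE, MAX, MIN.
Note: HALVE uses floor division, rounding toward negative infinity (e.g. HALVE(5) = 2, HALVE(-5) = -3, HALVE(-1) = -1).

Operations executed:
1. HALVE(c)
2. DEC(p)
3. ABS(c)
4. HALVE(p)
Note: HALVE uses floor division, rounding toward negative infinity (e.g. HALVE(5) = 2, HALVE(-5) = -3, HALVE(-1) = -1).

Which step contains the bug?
Step 2

Trace with buggy code:
Initial: c=3, p=-4
After step 1: c=1, p=-4
After step 2: c=1, p=-5
After step 3: c=1, p=-5
After step 4: c=1, p=-3
Actual final c=1, p=-3 ≠ expected c=2, p=-2.
Step 2 is the only position where a single-operation replacement can produce the expected result.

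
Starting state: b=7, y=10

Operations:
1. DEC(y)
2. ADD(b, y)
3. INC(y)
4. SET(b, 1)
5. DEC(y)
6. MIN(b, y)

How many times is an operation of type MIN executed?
1

Counting MIN operations:
Step 6: MIN(b, y) ← MIN
Total: 1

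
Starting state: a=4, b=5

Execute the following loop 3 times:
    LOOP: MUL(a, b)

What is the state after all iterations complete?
a=500, b=5

Iteration trace:
Start: a=4, b=5
After iteration 1: a=20, b=5
After iteration 2: a=100, b=5
After iteration 3: a=500, b=5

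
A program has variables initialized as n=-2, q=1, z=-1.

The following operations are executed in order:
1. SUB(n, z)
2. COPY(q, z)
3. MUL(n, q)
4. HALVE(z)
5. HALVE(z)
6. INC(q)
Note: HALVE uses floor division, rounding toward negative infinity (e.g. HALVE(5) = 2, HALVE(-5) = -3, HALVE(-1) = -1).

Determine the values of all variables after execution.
{n: 1, q: 0, z: -1}

Step-by-step execution:
Initial: n=-2, q=1, z=-1
After step 1 (SUB(n, z)): n=-1, q=1, z=-1
After step 2 (COPY(q, z)): n=-1, q=-1, z=-1
After step 3 (MUL(n, q)): n=1, q=-1, z=-1
After step 4 (HALVE(z)): n=1, q=-1, z=-1
After step 5 (HALVE(z)): n=1, q=-1, z=-1
After step 6 (INC(q)): n=1, q=0, z=-1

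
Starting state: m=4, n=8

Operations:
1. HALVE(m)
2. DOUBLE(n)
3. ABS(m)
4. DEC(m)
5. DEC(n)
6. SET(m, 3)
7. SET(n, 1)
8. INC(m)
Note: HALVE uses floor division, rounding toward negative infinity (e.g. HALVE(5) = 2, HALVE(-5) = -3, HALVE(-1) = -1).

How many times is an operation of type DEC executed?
2

Counting DEC operations:
Step 4: DEC(m) ← DEC
Step 5: DEC(n) ← DEC
Total: 2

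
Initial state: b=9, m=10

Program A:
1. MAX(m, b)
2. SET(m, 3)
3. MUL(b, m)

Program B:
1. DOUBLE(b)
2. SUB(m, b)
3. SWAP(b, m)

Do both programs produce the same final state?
No

Program A final state: b=27, m=3
Program B final state: b=-8, m=18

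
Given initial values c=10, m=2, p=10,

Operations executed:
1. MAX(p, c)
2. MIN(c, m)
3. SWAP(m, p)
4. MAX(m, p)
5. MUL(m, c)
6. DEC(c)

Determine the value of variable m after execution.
m = 20

Tracing execution:
Step 1: MAX(p, c) → m = 2
Step 2: MIN(c, m) → m = 2
Step 3: SWAP(m, p) → m = 10
Step 4: MAX(m, p) → m = 10
Step 5: MUL(m, c) → m = 20
Step 6: DEC(c) → m = 20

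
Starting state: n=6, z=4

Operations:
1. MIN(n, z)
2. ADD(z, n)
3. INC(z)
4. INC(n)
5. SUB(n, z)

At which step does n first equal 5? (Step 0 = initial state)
Step 4

Tracing n:
Initial: n = 6
After step 1: n = 4
After step 2: n = 4
After step 3: n = 4
After step 4: n = 5 ← first occurrence
After step 5: n = -4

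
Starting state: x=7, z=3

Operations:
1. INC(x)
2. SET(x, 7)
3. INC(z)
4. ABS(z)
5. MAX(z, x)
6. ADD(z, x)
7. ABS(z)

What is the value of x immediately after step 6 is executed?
x = 7

Tracing x through execution:
Initial: x = 7
After step 1 (INC(x)): x = 8
After step 2 (SET(x, 7)): x = 7
After step 3 (INC(z)): x = 7
After step 4 (ABS(z)): x = 7
After step 5 (MAX(z, x)): x = 7
After step 6 (ADD(z, x)): x = 7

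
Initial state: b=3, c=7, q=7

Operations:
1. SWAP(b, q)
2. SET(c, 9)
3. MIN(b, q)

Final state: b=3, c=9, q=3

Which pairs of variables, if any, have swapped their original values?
None

Comparing initial and final values:
q: 7 → 3
c: 7 → 9
b: 3 → 3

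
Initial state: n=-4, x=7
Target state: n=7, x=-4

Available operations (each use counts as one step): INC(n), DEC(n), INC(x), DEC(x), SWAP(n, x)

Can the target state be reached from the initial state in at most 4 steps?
Yes

Path (1 step): SWAP(n, x)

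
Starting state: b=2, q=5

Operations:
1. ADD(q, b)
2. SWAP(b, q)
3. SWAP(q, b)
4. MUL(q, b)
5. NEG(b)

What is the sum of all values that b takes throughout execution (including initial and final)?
13

Values of b at each step:
Initial: b = 2
After step 1: b = 2
After step 2: b = 7
After step 3: b = 2
After step 4: b = 2
After step 5: b = -2
Sum = 2 + 2 + 7 + 2 + 2 + -2 = 13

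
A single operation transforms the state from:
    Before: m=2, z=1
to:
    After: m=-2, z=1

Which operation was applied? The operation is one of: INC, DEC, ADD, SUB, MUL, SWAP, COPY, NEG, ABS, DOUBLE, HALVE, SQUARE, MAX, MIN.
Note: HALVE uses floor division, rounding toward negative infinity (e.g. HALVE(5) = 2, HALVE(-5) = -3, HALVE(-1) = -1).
NEG(m)

Analyzing the change:
Before: m=2, z=1
After: m=-2, z=1
Variable m changed from 2 to -2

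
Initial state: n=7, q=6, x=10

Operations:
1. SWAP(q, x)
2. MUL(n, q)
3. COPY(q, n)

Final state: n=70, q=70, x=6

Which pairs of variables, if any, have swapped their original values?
None

Comparing initial and final values:
n: 7 → 70
q: 6 → 70
x: 10 → 6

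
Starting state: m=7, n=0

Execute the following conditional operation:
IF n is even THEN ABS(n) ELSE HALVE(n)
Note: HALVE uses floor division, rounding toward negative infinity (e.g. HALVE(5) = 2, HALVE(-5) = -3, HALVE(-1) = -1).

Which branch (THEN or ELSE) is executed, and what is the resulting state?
Branch: THEN, Final state: m=7, n=0

Evaluating condition: n is even
Condition is True, so THEN branch executes
After ABS(n): m=7, n=0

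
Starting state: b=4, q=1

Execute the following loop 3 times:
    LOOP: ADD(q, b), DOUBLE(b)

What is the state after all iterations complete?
b=32, q=29

Iteration trace:
Start: b=4, q=1
After iteration 1: b=8, q=5
After iteration 2: b=16, q=13
After iteration 3: b=32, q=29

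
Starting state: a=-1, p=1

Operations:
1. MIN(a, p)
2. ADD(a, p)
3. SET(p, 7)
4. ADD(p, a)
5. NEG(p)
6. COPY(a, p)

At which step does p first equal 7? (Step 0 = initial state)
Step 3

Tracing p:
Initial: p = 1
After step 1: p = 1
After step 2: p = 1
After step 3: p = 7 ← first occurrence
After step 4: p = 7
After step 5: p = -7
After step 6: p = -7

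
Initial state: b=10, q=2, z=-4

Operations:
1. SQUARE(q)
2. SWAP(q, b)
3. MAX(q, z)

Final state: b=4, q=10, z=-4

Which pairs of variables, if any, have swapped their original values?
None

Comparing initial and final values:
z: -4 → -4
q: 2 → 10
b: 10 → 4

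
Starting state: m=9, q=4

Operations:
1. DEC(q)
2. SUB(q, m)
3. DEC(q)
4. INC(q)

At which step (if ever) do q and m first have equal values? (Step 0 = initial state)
Never

q and m never become equal during execution.

Comparing values at each step:
Initial: q=4, m=9
After step 1: q=3, m=9
After step 2: q=-6, m=9
After step 3: q=-7, m=9
After step 4: q=-6, m=9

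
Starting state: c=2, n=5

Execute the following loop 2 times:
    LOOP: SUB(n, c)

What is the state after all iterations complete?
c=2, n=1

Iteration trace:
Start: c=2, n=5
After iteration 1: c=2, n=3
After iteration 2: c=2, n=1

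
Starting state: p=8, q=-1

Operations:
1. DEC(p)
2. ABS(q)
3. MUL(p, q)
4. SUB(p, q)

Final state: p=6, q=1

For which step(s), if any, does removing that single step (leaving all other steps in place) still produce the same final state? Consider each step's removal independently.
Step(s) 3

Testing removal of each single step:
Without step 1: final = p=7, q=1 (different)
Without step 2: final = p=-6, q=-1 (different)
Without step 3: final = p=6, q=1 (same)
Without step 4: final = p=7, q=1 (different)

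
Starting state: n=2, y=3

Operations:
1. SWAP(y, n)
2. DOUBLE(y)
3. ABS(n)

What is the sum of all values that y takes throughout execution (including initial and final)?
13

Values of y at each step:
Initial: y = 3
After step 1: y = 2
After step 2: y = 4
After step 3: y = 4
Sum = 3 + 2 + 4 + 4 = 13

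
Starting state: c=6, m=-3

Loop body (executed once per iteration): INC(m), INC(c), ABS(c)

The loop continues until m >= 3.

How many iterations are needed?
6

Tracing iterations:
Initial: c=6, m=-3
After iteration 1: c=7, m=-2
After iteration 2: c=8, m=-1
After iteration 3: c=9, m=0
After iteration 4: c=10, m=1
After iteration 5: c=11, m=2
After iteration 6: c=12, m=3
m >= 3 now holds, so the loop exits after 6 iterations.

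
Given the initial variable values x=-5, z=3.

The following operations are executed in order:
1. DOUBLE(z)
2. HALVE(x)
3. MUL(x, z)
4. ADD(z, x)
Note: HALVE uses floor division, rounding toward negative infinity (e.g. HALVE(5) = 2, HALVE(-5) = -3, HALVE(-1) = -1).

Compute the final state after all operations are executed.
{x: -18, z: -12}

Step-by-step execution:
Initial: x=-5, z=3
After step 1 (DOUBLE(z)): x=-5, z=6
After step 2 (HALVE(x)): x=-3, z=6
After step 3 (MUL(x, z)): x=-18, z=6
After step 4 (ADD(z, x)): x=-18, z=-12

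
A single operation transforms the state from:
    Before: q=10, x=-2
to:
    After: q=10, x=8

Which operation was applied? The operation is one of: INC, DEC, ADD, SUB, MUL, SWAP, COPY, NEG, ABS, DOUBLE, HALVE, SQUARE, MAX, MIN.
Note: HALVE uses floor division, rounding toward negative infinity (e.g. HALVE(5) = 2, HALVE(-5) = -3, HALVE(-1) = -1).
ADD(x, q)

Analyzing the change:
Before: q=10, x=-2
After: q=10, x=8
Variable x changed from -2 to 8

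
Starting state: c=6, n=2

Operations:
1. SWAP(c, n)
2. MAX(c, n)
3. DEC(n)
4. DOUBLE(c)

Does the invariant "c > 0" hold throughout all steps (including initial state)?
Yes

The invariant holds at every step.

State at each step:
Initial: c=6, n=2
After step 1: c=2, n=6
After step 2: c=6, n=6
After step 3: c=6, n=5
After step 4: c=12, n=5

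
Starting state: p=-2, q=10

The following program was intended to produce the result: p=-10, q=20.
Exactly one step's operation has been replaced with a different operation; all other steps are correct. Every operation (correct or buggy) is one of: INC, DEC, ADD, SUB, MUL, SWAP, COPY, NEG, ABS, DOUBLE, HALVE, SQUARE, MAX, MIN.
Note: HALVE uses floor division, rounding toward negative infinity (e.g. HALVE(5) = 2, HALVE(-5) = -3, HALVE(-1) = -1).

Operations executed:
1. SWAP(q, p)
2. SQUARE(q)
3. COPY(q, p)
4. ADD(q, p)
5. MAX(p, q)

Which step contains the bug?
Step 5

Trace with buggy code:
Initial: p=-2, q=10
After step 1: p=10, q=-2
After step 2: p=10, q=4
After step 3: p=10, q=10
After step 4: p=10, q=20
After step 5: p=20, q=20
Actual final p=20, q=20 ≠ expected p=-10, q=20.
Step 5 is the only position where a single-operation replacement can produce the expected result.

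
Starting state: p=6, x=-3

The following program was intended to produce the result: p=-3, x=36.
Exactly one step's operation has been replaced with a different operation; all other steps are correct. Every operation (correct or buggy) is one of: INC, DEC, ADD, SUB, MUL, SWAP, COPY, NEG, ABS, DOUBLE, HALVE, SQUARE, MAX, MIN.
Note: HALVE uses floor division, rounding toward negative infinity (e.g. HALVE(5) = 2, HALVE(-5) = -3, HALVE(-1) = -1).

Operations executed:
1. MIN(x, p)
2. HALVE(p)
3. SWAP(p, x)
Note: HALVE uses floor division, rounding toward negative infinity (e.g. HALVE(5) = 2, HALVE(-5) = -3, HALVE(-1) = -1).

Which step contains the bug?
Step 2

Trace with buggy code:
Initial: p=6, x=-3
After step 1: p=6, x=-3
After step 2: p=3, x=-3
After step 3: p=-3, x=3
Actual final p=-3, x=3 ≠ expected p=-3, x=36.
Step 2 is the only position where a single-operation replacement can produce the expected result.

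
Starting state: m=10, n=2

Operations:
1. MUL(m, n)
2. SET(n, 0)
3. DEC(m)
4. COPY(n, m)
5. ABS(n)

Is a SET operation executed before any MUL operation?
No

First SET: step 2
First MUL: step 1
Since 2 > 1, MUL comes first.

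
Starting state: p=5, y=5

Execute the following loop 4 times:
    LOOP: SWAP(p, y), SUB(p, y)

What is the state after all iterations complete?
p=10, y=-5

Iteration trace:
Start: p=5, y=5
After iteration 1: p=0, y=5
After iteration 2: p=5, y=0
After iteration 3: p=-5, y=5
After iteration 4: p=10, y=-5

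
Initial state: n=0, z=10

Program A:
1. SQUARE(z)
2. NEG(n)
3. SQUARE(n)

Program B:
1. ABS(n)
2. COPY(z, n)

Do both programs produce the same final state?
No

Program A final state: n=0, z=100
Program B final state: n=0, z=0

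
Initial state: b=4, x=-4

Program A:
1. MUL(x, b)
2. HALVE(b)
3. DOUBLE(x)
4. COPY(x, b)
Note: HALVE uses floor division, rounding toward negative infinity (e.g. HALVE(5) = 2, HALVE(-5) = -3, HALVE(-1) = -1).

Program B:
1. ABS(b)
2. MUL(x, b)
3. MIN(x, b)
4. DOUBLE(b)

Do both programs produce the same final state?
No

Program A final state: b=2, x=2
Program B final state: b=8, x=-16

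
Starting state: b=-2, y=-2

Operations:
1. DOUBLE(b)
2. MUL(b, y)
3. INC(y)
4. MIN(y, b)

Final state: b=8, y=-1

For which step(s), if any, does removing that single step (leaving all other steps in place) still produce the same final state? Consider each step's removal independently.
Step(s) 4

Testing removal of each single step:
Without step 1: final = b=4, y=-1 (different)
Without step 2: final = b=-4, y=-4 (different)
Without step 3: final = b=8, y=-2 (different)
Without step 4: final = b=8, y=-1 (same)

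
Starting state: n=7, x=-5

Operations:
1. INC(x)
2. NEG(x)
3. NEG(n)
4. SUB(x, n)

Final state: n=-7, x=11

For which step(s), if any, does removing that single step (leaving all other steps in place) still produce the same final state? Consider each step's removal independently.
None - removing any single step changes the final result

Testing removal of each single step:
Without step 1: final = n=-7, x=12 (different)
Without step 2: final = n=-7, x=3 (different)
Without step 3: final = n=7, x=-3 (different)
Without step 4: final = n=-7, x=4 (different)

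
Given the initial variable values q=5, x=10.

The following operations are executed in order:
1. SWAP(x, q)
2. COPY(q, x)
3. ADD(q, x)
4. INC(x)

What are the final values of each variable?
{q: 10, x: 6}

Step-by-step execution:
Initial: q=5, x=10
After step 1 (SWAP(x, q)): q=10, x=5
After step 2 (COPY(q, x)): q=5, x=5
After step 3 (ADD(q, x)): q=10, x=5
After step 4 (INC(x)): q=10, x=6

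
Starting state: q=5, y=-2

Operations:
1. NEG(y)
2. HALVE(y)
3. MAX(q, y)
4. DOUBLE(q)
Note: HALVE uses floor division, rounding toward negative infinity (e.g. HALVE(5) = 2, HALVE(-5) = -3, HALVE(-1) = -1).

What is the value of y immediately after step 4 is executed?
y = 1

Tracing y through execution:
Initial: y = -2
After step 1 (NEG(y)): y = 2
After step 2 (HALVE(y)): y = 1
After step 3 (MAX(q, y)): y = 1
After step 4 (DOUBLE(q)): y = 1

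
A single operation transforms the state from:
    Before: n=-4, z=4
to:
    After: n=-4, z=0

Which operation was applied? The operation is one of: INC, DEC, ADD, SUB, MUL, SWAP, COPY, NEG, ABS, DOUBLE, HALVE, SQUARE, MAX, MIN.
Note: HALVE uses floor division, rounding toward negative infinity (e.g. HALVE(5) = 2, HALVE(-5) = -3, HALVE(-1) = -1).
ADD(z, n)

Analyzing the change:
Before: n=-4, z=4
After: n=-4, z=0
Variable z changed from 4 to 0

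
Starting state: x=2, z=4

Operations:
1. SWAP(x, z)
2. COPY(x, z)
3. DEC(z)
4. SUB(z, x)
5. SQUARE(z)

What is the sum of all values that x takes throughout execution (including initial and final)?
14

Values of x at each step:
Initial: x = 2
After step 1: x = 4
After step 2: x = 2
After step 3: x = 2
After step 4: x = 2
After step 5: x = 2
Sum = 2 + 4 + 2 + 2 + 2 + 2 = 14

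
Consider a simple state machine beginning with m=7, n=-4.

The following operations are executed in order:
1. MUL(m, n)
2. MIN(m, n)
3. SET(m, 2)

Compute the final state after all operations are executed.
{m: 2, n: -4}

Step-by-step execution:
Initial: m=7, n=-4
After step 1 (MUL(m, n)): m=-28, n=-4
After step 2 (MIN(m, n)): m=-28, n=-4
After step 3 (SET(m, 2)): m=2, n=-4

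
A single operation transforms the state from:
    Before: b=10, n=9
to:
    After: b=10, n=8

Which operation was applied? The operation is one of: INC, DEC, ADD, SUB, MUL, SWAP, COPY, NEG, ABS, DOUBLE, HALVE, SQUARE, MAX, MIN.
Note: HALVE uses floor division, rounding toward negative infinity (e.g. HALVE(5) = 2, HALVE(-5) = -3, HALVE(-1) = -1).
DEC(n)

Analyzing the change:
Before: b=10, n=9
After: b=10, n=8
Variable n changed from 9 to 8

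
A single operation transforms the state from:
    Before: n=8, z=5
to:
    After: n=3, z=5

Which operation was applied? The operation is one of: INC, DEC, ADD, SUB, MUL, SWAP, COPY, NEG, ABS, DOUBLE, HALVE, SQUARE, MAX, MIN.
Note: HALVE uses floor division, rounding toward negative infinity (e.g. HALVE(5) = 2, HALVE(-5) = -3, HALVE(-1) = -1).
SUB(n, z)

Analyzing the change:
Before: n=8, z=5
After: n=3, z=5
Variable n changed from 8 to 3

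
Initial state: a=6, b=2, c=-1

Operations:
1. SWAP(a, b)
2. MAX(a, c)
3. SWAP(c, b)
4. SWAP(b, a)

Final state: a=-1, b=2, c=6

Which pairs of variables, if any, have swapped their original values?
(a, c)

Comparing initial and final values:
b: 2 → 2
a: 6 → -1
c: -1 → 6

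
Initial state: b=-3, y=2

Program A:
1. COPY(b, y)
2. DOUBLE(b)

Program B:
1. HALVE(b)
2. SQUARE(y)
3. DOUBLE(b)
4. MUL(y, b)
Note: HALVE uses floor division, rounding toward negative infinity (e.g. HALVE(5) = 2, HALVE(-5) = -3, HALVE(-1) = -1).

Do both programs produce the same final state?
No

Program A final state: b=4, y=2
Program B final state: b=-4, y=-16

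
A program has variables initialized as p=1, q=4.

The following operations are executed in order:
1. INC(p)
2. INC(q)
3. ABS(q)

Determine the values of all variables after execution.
{p: 2, q: 5}

Step-by-step execution:
Initial: p=1, q=4
After step 1 (INC(p)): p=2, q=4
After step 2 (INC(q)): p=2, q=5
After step 3 (ABS(q)): p=2, q=5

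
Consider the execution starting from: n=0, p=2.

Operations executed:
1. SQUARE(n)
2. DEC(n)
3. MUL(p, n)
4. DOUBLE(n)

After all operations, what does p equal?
p = -2

Tracing execution:
Step 1: SQUARE(n) → p = 2
Step 2: DEC(n) → p = 2
Step 3: MUL(p, n) → p = -2
Step 4: DOUBLE(n) → p = -2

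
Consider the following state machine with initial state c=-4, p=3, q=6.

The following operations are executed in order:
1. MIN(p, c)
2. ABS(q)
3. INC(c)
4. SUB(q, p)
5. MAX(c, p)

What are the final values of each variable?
{c: -3, p: -4, q: 10}

Step-by-step execution:
Initial: c=-4, p=3, q=6
After step 1 (MIN(p, c)): c=-4, p=-4, q=6
After step 2 (ABS(q)): c=-4, p=-4, q=6
After step 3 (INC(c)): c=-3, p=-4, q=6
After step 4 (SUB(q, p)): c=-3, p=-4, q=10
After step 5 (MAX(c, p)): c=-3, p=-4, q=10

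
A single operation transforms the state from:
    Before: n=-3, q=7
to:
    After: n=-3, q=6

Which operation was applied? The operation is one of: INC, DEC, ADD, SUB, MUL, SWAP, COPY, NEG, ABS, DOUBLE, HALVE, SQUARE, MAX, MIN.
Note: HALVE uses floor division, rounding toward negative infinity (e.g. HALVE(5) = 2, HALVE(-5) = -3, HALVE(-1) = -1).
DEC(q)

Analyzing the change:
Before: n=-3, q=7
After: n=-3, q=6
Variable q changed from 7 to 6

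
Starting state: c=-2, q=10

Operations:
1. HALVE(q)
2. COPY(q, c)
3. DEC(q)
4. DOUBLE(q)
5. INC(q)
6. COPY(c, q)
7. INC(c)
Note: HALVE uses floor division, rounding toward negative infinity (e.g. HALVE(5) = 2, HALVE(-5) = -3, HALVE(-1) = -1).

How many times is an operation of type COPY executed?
2

Counting COPY operations:
Step 2: COPY(q, c) ← COPY
Step 6: COPY(c, q) ← COPY
Total: 2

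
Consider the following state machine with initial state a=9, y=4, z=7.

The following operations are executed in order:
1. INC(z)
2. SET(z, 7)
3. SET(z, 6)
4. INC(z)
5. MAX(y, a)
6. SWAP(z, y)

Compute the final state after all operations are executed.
{a: 9, y: 7, z: 9}

Step-by-step execution:
Initial: a=9, y=4, z=7
After step 1 (INC(z)): a=9, y=4, z=8
After step 2 (SET(z, 7)): a=9, y=4, z=7
After step 3 (SET(z, 6)): a=9, y=4, z=6
After step 4 (INC(z)): a=9, y=4, z=7
After step 5 (MAX(y, a)): a=9, y=9, z=7
After step 6 (SWAP(z, y)): a=9, y=7, z=9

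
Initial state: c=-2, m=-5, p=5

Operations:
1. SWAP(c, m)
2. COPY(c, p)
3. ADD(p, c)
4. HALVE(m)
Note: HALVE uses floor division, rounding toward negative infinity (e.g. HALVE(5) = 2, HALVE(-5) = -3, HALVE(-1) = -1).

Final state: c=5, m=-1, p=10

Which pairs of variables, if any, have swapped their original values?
None

Comparing initial and final values:
m: -5 → -1
p: 5 → 10
c: -2 → 5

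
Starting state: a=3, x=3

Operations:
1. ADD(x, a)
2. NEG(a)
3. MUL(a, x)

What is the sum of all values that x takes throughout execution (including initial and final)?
21

Values of x at each step:
Initial: x = 3
After step 1: x = 6
After step 2: x = 6
After step 3: x = 6
Sum = 3 + 6 + 6 + 6 = 21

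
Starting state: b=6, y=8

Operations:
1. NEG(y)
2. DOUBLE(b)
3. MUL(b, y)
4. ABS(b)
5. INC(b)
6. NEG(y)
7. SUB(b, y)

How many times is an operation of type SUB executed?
1

Counting SUB operations:
Step 7: SUB(b, y) ← SUB
Total: 1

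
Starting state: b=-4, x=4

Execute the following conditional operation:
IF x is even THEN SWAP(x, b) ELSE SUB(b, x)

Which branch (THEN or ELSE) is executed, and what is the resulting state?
Branch: THEN, Final state: b=4, x=-4

Evaluating condition: x is even
Condition is True, so THEN branch executes
After SWAP(x, b): b=4, x=-4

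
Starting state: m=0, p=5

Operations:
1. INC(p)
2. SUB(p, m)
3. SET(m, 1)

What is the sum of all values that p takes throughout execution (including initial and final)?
23

Values of p at each step:
Initial: p = 5
After step 1: p = 6
After step 2: p = 6
After step 3: p = 6
Sum = 5 + 6 + 6 + 6 = 23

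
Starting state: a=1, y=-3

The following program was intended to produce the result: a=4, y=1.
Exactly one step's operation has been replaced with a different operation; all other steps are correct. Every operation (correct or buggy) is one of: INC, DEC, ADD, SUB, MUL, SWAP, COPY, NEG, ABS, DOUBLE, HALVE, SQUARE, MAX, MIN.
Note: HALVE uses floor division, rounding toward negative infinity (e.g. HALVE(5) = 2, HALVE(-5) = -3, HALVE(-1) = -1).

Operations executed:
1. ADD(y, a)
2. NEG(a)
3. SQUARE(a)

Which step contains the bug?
Step 2

Trace with buggy code:
Initial: a=1, y=-3
After step 1: a=1, y=-2
After step 2: a=-1, y=-2
After step 3: a=1, y=-2
Actual final a=1, y=-2 ≠ expected a=4, y=1.
Step 2 is the only position where a single-operation replacement can produce the expected result.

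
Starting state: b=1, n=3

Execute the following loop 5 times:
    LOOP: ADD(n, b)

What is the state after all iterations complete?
b=1, n=8

Iteration trace:
Start: b=1, n=3
After iteration 1: b=1, n=4
After iteration 2: b=1, n=5
After iteration 3: b=1, n=6
After iteration 4: b=1, n=7
After iteration 5: b=1, n=8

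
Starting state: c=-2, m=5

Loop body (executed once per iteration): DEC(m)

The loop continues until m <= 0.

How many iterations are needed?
5

Tracing iterations:
Initial: c=-2, m=5
After iteration 1: c=-2, m=4
After iteration 2: c=-2, m=3
After iteration 3: c=-2, m=2
After iteration 4: c=-2, m=1
After iteration 5: c=-2, m=0
m <= 0 now holds, so the loop exits after 5 iterations.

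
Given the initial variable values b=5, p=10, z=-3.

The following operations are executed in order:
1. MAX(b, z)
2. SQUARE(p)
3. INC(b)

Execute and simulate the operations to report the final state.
{b: 6, p: 100, z: -3}

Step-by-step execution:
Initial: b=5, p=10, z=-3
After step 1 (MAX(b, z)): b=5, p=10, z=-3
After step 2 (SQUARE(p)): b=5, p=100, z=-3
After step 3 (INC(b)): b=6, p=100, z=-3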